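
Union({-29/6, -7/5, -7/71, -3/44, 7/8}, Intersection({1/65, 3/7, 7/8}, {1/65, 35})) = {-29/6, -7/5, -7/71, -3/44, 1/65, 7/8}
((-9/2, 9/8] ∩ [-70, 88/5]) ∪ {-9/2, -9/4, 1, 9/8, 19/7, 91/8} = [-9/2, 9/8] ∪ {19/7, 91/8}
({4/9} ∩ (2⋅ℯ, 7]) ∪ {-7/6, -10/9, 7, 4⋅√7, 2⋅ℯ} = {-7/6, -10/9, 7, 4⋅√7, 2⋅ℯ}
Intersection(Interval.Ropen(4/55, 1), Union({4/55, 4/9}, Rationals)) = Intersection(Interval.Ropen(4/55, 1), Rationals)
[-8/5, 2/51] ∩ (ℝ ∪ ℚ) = [-8/5, 2/51]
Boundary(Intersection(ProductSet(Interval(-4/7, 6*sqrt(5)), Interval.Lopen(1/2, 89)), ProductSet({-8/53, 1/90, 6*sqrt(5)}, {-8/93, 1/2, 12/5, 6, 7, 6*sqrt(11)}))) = ProductSet({-8/53, 1/90, 6*sqrt(5)}, {12/5, 6, 7, 6*sqrt(11)})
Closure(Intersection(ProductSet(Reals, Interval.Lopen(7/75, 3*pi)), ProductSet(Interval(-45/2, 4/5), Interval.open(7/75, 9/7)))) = ProductSet(Interval(-45/2, 4/5), Interval(7/75, 9/7))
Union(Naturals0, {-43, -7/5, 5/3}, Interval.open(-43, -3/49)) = Union({5/3}, Interval.Ropen(-43, -3/49), Naturals0)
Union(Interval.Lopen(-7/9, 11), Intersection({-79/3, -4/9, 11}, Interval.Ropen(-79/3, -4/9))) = Union({-79/3}, Interval.Lopen(-7/9, 11))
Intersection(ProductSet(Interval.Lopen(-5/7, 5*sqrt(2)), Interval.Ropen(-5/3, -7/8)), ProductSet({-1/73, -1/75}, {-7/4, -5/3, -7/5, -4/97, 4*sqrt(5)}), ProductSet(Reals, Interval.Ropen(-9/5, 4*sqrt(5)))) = ProductSet({-1/73, -1/75}, {-5/3, -7/5})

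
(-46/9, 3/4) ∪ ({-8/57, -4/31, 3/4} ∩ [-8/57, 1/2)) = (-46/9, 3/4)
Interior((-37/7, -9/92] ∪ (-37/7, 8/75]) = (-37/7, 8/75)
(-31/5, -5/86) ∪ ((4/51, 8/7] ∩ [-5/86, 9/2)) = (-31/5, -5/86) ∪ (4/51, 8/7]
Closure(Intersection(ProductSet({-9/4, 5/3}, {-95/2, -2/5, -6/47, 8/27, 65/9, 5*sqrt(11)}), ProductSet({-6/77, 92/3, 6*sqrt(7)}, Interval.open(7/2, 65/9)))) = EmptySet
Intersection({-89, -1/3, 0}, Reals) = {-89, -1/3, 0}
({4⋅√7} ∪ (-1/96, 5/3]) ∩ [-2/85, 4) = (-1/96, 5/3]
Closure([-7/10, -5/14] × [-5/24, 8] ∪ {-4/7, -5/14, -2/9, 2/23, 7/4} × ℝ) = ({-4/7, -5/14, -2/9, 2/23, 7/4} × ℝ) ∪ ([-7/10, -5/14] × [-5/24, 8])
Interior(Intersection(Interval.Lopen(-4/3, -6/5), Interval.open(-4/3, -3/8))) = Interval.open(-4/3, -6/5)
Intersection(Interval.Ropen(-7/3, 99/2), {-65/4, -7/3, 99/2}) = {-7/3}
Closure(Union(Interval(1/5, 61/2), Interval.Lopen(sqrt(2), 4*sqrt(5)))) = Interval(1/5, 61/2)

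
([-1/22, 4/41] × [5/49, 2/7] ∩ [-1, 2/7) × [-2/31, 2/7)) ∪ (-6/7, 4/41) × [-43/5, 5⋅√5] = ([-1/22, 4/41] × [5/49, 2/7)) ∪ ((-6/7, 4/41) × [-43/5, 5⋅√5])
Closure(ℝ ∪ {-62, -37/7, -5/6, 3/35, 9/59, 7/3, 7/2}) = ℝ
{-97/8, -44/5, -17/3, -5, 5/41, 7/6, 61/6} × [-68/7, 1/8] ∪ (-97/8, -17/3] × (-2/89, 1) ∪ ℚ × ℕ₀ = (ℚ × ℕ₀) ∪ ((-97/8, -17/3] × (-2/89, 1)) ∪ ({-97/8, -44/5, -17/3, -5, 5/41, 7/6, 61/6} × [-68/7, 1/8])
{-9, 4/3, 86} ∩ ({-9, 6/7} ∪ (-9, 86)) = {-9, 4/3}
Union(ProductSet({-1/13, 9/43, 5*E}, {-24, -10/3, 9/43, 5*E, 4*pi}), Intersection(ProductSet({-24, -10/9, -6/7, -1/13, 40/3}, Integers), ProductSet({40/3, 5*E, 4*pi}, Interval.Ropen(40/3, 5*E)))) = ProductSet({-1/13, 9/43, 5*E}, {-24, -10/3, 9/43, 5*E, 4*pi})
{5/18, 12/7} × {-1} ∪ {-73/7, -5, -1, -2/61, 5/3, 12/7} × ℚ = ({5/18, 12/7} × {-1}) ∪ ({-73/7, -5, -1, -2/61, 5/3, 12/7} × ℚ)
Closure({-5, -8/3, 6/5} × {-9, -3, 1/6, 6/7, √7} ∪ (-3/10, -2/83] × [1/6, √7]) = ({-5, -8/3, 6/5} × {-9, -3, 1/6, 6/7, √7}) ∪ ([-3/10, -2/83] × [1/6, √7])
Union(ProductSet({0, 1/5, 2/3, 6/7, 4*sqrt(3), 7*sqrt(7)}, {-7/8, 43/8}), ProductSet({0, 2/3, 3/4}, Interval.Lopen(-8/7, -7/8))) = Union(ProductSet({0, 2/3, 3/4}, Interval.Lopen(-8/7, -7/8)), ProductSet({0, 1/5, 2/3, 6/7, 4*sqrt(3), 7*sqrt(7)}, {-7/8, 43/8}))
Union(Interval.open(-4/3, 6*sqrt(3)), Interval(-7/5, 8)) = Interval.Ropen(-7/5, 6*sqrt(3))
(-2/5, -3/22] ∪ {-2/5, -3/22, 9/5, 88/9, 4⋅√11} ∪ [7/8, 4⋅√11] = [-2/5, -3/22] ∪ [7/8, 4⋅√11]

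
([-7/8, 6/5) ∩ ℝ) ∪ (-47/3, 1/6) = (-47/3, 6/5)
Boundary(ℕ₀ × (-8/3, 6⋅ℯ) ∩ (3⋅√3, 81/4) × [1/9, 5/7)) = {6, 7, …, 20} × [1/9, 5/7]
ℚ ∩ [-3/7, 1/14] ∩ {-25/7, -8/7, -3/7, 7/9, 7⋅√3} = {-3/7}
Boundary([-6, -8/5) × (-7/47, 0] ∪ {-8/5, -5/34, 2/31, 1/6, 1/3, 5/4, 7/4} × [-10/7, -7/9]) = ({-6, -8/5} × [-7/47, 0]) ∪ ([-6, -8/5] × {-7/47, 0}) ∪ ({-8/5, -5/34, 2/31, 1/6, 1/3, 5/4, 7/4} × [-10/7, -7/9])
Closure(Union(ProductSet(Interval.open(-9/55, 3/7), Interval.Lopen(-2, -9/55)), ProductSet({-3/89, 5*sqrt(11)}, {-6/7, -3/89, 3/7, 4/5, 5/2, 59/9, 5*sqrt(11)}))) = Union(ProductSet({-9/55, 3/7}, Interval(-2, -9/55)), ProductSet({-3/89, 5*sqrt(11)}, {-6/7, -3/89, 3/7, 4/5, 5/2, 59/9, 5*sqrt(11)}), ProductSet(Interval(-9/55, 3/7), {-2, -9/55}), ProductSet(Interval.open(-9/55, 3/7), Interval.Lopen(-2, -9/55)))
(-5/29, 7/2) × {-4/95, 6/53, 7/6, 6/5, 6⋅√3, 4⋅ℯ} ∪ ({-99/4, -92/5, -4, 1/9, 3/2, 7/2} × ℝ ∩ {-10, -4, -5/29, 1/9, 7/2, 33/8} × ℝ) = ({-4, 1/9, 7/2} × ℝ) ∪ ((-5/29, 7/2) × {-4/95, 6/53, 7/6, 6/5, 6⋅√3, 4⋅ℯ})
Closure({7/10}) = {7/10}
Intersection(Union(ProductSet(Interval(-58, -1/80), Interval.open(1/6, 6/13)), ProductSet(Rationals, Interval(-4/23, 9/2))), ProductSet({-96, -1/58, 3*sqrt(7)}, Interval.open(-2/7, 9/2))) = ProductSet({-96, -1/58}, Interval.Ropen(-4/23, 9/2))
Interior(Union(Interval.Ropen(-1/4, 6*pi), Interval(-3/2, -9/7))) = Union(Interval.open(-3/2, -9/7), Interval.open(-1/4, 6*pi))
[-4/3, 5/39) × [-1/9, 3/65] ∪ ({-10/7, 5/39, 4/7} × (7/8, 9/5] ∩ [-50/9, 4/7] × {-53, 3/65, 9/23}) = [-4/3, 5/39) × [-1/9, 3/65]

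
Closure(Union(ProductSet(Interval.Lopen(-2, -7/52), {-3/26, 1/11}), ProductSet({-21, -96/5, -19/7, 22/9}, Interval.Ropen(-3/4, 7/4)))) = Union(ProductSet({-21, -96/5, -19/7, 22/9}, Interval(-3/4, 7/4)), ProductSet(Interval(-2, -7/52), {-3/26, 1/11}))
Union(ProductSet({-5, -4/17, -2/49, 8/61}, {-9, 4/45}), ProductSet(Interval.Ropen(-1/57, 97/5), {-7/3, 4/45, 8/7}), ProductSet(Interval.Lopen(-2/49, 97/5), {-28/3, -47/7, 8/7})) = Union(ProductSet({-5, -4/17, -2/49, 8/61}, {-9, 4/45}), ProductSet(Interval.Lopen(-2/49, 97/5), {-28/3, -47/7, 8/7}), ProductSet(Interval.Ropen(-1/57, 97/5), {-7/3, 4/45, 8/7}))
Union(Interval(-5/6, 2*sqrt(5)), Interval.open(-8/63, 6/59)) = Interval(-5/6, 2*sqrt(5))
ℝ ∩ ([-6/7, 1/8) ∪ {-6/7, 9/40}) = [-6/7, 1/8) ∪ {9/40}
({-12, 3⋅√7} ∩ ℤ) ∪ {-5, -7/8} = {-12, -5, -7/8}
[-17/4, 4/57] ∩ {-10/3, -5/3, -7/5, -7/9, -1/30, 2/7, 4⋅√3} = {-10/3, -5/3, -7/5, -7/9, -1/30}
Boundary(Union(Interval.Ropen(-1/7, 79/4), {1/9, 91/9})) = {-1/7, 79/4}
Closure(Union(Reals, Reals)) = Reals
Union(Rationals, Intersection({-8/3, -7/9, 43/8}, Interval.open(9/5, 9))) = Rationals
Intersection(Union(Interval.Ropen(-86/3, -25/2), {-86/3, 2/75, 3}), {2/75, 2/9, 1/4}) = {2/75}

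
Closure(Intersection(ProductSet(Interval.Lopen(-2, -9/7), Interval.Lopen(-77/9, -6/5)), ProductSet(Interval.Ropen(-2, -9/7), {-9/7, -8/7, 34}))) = ProductSet(Interval(-2, -9/7), {-9/7})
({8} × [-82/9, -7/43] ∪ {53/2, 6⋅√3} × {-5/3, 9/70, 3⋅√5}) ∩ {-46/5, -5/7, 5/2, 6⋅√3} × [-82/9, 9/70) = {6⋅√3} × {-5/3}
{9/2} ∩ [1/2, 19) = {9/2}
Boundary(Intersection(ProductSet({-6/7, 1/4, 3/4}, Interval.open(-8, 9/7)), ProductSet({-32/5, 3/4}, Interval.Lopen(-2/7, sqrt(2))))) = ProductSet({3/4}, Interval(-2/7, 9/7))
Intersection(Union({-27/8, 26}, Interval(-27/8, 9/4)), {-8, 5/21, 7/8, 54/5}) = {5/21, 7/8}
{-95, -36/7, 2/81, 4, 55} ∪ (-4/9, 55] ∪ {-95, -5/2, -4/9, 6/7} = {-95, -36/7, -5/2} ∪ [-4/9, 55]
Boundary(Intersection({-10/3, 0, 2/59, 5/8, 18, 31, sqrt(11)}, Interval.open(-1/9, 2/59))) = {0}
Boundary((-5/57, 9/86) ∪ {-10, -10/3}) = {-10, -10/3, -5/57, 9/86}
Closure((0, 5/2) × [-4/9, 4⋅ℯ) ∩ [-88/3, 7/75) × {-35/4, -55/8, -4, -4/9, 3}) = [0, 7/75] × {-4/9, 3}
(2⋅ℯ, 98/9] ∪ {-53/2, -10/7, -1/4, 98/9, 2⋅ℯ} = {-53/2, -10/7, -1/4} ∪ [2⋅ℯ, 98/9]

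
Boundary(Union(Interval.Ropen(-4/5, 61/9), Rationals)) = Union(Interval(-oo, -4/5), Interval(61/9, oo))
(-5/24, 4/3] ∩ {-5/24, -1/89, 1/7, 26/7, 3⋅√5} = {-1/89, 1/7}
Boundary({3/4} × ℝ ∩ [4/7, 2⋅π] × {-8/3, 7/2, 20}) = {3/4} × {-8/3, 7/2, 20}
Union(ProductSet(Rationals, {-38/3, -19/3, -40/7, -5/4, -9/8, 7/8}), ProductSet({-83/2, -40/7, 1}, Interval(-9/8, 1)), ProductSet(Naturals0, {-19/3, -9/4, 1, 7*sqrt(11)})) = Union(ProductSet({-83/2, -40/7, 1}, Interval(-9/8, 1)), ProductSet(Naturals0, {-19/3, -9/4, 1, 7*sqrt(11)}), ProductSet(Rationals, {-38/3, -19/3, -40/7, -5/4, -9/8, 7/8}))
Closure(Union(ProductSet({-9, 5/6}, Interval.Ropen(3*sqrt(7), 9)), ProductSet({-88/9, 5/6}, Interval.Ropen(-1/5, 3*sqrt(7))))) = Union(ProductSet({-88/9, 5/6}, Interval(-1/5, 3*sqrt(7))), ProductSet({-9, 5/6}, Interval(3*sqrt(7), 9)))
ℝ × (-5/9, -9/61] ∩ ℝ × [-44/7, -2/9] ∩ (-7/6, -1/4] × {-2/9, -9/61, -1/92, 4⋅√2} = (-7/6, -1/4] × {-2/9}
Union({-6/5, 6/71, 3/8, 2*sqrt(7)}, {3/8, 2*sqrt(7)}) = {-6/5, 6/71, 3/8, 2*sqrt(7)}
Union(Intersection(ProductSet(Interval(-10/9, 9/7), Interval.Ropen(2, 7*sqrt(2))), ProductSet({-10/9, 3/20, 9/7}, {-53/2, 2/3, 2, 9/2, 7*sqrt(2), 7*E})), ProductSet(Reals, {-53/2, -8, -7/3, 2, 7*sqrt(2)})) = Union(ProductSet({-10/9, 3/20, 9/7}, {2, 9/2}), ProductSet(Reals, {-53/2, -8, -7/3, 2, 7*sqrt(2)}))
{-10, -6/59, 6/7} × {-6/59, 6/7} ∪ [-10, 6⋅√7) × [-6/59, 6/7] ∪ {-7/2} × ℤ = ({-7/2} × ℤ) ∪ ([-10, 6⋅√7) × [-6/59, 6/7])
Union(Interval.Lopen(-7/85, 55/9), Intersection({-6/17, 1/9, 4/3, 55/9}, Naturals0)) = Interval.Lopen(-7/85, 55/9)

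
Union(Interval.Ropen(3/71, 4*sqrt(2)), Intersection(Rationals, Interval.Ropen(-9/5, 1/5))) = Union(Intersection(Interval.Ropen(-9/5, 1/5), Rationals), Interval.Ropen(3/71, 4*sqrt(2)))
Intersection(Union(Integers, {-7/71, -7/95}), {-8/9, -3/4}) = EmptySet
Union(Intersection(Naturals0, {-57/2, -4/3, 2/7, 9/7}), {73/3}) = {73/3}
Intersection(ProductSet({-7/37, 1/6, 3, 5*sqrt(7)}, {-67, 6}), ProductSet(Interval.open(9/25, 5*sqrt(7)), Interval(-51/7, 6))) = ProductSet({3}, {6})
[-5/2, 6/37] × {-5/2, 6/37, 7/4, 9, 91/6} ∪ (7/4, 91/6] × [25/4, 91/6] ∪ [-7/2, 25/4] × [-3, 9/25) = ([-7/2, 25/4] × [-3, 9/25)) ∪ ((7/4, 91/6] × [25/4, 91/6]) ∪ ([-5/2, 6/37] × {-5/2, 6/37, 7/4, 9, 91/6})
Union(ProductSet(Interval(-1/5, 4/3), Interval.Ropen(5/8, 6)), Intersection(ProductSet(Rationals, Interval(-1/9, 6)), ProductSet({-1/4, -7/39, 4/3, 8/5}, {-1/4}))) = ProductSet(Interval(-1/5, 4/3), Interval.Ropen(5/8, 6))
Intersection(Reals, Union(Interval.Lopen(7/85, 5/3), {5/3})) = Interval.Lopen(7/85, 5/3)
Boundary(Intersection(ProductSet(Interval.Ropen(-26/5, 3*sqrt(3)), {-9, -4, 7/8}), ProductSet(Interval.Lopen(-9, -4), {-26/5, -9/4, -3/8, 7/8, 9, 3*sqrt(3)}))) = ProductSet(Interval(-26/5, -4), {7/8})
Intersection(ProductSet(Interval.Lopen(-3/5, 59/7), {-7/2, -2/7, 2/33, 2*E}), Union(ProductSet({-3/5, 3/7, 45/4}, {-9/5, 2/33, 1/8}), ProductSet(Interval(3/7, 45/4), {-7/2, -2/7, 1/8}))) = Union(ProductSet({3/7}, {2/33}), ProductSet(Interval(3/7, 59/7), {-7/2, -2/7}))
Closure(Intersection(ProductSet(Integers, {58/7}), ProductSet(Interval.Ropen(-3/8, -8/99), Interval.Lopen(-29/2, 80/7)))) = EmptySet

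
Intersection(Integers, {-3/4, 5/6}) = EmptySet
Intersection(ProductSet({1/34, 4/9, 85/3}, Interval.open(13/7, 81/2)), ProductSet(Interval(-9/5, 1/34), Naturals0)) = ProductSet({1/34}, Range(2, 41, 1))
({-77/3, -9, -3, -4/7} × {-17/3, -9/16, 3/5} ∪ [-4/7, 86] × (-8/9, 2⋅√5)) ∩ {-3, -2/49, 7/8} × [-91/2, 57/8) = ({-3} × {-17/3, -9/16, 3/5}) ∪ ({-2/49, 7/8} × (-8/9, 2⋅√5))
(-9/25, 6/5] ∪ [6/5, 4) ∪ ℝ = (-∞, ∞)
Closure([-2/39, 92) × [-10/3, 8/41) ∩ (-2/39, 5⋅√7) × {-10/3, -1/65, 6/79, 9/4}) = [-2/39, 5⋅√7] × {-10/3, -1/65, 6/79}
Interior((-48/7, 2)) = (-48/7, 2)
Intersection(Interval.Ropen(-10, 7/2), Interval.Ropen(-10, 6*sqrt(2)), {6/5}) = {6/5}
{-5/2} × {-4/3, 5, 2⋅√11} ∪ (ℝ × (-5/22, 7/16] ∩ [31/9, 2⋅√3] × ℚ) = ({-5/2} × {-4/3, 5, 2⋅√11}) ∪ ([31/9, 2⋅√3] × (ℚ ∩ (-5/22, 7/16]))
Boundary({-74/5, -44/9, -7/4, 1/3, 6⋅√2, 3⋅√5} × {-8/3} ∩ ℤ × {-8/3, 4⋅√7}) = ∅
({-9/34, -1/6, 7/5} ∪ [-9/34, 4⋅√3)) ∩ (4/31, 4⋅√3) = (4/31, 4⋅√3)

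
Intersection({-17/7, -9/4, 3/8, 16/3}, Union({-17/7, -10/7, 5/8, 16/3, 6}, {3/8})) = {-17/7, 3/8, 16/3}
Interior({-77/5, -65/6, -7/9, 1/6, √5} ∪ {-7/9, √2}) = ∅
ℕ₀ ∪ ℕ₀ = ℕ₀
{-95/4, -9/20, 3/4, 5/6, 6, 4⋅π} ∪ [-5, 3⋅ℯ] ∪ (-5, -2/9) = {-95/4, 4⋅π} ∪ [-5, 3⋅ℯ]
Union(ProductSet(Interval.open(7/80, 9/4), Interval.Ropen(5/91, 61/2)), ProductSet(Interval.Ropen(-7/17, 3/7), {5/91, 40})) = Union(ProductSet(Interval.Ropen(-7/17, 3/7), {5/91, 40}), ProductSet(Interval.open(7/80, 9/4), Interval.Ropen(5/91, 61/2)))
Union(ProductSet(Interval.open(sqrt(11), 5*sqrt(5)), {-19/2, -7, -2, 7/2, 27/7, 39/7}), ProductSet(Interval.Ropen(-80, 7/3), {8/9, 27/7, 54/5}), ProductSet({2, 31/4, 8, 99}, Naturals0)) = Union(ProductSet({2, 31/4, 8, 99}, Naturals0), ProductSet(Interval.Ropen(-80, 7/3), {8/9, 27/7, 54/5}), ProductSet(Interval.open(sqrt(11), 5*sqrt(5)), {-19/2, -7, -2, 7/2, 27/7, 39/7}))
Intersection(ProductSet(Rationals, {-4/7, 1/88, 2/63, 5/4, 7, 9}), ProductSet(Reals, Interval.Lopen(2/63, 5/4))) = ProductSet(Rationals, {5/4})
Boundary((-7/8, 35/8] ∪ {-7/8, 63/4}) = {-7/8, 35/8, 63/4}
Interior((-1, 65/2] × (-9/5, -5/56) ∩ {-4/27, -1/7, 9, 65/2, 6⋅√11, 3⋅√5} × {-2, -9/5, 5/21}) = ∅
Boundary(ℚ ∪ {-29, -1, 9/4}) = ℝ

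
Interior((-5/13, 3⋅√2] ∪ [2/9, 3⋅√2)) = (-5/13, 3⋅√2)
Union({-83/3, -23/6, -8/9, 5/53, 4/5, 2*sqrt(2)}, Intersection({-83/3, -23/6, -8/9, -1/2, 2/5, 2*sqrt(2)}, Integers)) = {-83/3, -23/6, -8/9, 5/53, 4/5, 2*sqrt(2)}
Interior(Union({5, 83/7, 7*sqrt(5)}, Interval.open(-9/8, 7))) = Interval.open(-9/8, 7)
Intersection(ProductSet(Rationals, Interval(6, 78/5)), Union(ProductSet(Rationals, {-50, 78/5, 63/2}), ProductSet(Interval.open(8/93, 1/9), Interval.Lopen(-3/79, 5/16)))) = ProductSet(Rationals, {78/5})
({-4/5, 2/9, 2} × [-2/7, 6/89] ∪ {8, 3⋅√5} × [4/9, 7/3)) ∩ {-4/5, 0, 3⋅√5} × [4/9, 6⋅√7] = {3⋅√5} × [4/9, 7/3)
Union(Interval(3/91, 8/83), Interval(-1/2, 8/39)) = Interval(-1/2, 8/39)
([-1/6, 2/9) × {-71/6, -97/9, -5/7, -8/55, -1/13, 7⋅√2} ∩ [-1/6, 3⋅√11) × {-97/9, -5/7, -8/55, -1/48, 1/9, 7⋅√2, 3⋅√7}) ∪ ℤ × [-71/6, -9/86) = (ℤ × [-71/6, -9/86)) ∪ ([-1/6, 2/9) × {-97/9, -5/7, -8/55, 7⋅√2})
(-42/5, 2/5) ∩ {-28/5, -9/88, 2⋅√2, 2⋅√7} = {-28/5, -9/88}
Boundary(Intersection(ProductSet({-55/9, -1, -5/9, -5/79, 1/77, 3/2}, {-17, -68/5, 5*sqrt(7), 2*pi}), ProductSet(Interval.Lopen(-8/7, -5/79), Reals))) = ProductSet({-1, -5/9, -5/79}, {-17, -68/5, 5*sqrt(7), 2*pi})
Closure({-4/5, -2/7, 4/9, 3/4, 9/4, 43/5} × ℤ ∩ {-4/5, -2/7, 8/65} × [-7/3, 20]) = {-4/5, -2/7} × {-2, -1, …, 20}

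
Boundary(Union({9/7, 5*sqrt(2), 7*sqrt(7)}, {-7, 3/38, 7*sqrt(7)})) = {-7, 3/38, 9/7, 5*sqrt(2), 7*sqrt(7)}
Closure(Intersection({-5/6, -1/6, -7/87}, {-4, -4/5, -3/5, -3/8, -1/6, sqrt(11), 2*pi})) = {-1/6}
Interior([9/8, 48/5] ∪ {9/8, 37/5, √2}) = (9/8, 48/5)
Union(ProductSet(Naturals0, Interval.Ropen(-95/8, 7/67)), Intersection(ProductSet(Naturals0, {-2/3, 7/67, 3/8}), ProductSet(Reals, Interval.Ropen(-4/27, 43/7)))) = ProductSet(Naturals0, Union({3/8}, Interval(-95/8, 7/67)))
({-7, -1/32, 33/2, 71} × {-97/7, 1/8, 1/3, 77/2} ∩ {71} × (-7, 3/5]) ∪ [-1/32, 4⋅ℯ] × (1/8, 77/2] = ({71} × {1/8, 1/3}) ∪ ([-1/32, 4⋅ℯ] × (1/8, 77/2])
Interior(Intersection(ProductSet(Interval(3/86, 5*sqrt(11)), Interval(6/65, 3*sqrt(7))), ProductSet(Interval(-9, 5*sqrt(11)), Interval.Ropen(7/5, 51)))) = ProductSet(Interval.open(3/86, 5*sqrt(11)), Interval.open(7/5, 3*sqrt(7)))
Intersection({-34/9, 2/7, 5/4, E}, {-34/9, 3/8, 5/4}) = {-34/9, 5/4}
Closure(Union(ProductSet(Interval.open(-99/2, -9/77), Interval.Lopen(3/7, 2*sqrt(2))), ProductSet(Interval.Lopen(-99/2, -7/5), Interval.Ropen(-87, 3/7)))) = Union(ProductSet({-99/2, -7/5}, Interval(-87, 3/7)), ProductSet({-99/2, -9/77}, Interval(3/7, 2*sqrt(2))), ProductSet(Interval(-99/2, -7/5), {-87, 3/7}), ProductSet(Interval.Lopen(-99/2, -7/5), Interval.Ropen(-87, 3/7)), ProductSet(Interval(-99/2, -9/77), {3/7, 2*sqrt(2)}), ProductSet(Interval.open(-99/2, -9/77), Interval.Lopen(3/7, 2*sqrt(2))))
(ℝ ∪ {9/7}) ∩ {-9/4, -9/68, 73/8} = {-9/4, -9/68, 73/8}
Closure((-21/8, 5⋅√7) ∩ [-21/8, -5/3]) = [-21/8, -5/3]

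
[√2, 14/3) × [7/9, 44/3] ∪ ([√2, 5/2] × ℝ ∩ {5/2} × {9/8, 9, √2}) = [√2, 14/3) × [7/9, 44/3]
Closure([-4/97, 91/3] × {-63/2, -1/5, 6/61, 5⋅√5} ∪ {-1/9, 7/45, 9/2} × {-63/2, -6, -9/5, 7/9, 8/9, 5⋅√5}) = ([-4/97, 91/3] × {-63/2, -1/5, 6/61, 5⋅√5}) ∪ ({-1/9, 7/45, 9/2} × {-63/2, -6, -9/5, 7/9, 8/9, 5⋅√5})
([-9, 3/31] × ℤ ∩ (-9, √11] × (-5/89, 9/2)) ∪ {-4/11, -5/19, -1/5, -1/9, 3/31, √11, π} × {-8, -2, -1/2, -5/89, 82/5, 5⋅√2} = ((-9, 3/31] × {0, 1, …, 4}) ∪ ({-4/11, -5/19, -1/5, -1/9, 3/31, √11, π} × {-8, -2, -1/2, -5/89, 82/5, 5⋅√2})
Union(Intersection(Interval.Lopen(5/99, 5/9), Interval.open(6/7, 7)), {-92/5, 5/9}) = {-92/5, 5/9}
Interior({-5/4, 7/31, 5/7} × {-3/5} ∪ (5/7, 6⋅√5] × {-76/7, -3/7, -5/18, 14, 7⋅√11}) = ∅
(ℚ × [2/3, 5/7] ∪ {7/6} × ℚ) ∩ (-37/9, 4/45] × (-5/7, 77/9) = (ℚ ∩ (-37/9, 4/45]) × [2/3, 5/7]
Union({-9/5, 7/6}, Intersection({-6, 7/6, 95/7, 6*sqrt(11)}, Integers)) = {-6, -9/5, 7/6}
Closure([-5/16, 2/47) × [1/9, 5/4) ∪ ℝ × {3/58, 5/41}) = (ℝ × {3/58, 5/41}) ∪ ({-5/16, 2/47} × [1/9, 5/4]) ∪ ([-5/16, 2/47] × {1/9, 5/4}) ∪ ([-5/16, 2/47) × [1/9, 5/4))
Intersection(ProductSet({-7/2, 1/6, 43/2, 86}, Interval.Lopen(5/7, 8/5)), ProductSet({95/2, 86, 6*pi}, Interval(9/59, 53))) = ProductSet({86}, Interval.Lopen(5/7, 8/5))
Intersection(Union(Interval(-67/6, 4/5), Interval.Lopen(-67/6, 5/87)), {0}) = {0}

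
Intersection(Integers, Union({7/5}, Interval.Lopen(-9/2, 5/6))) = Range(-4, 1, 1)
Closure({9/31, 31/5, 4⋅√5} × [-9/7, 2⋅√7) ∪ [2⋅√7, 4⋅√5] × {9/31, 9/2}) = ([2⋅√7, 4⋅√5] × {9/31, 9/2}) ∪ ({9/31, 31/5, 4⋅√5} × [-9/7, 2⋅√7])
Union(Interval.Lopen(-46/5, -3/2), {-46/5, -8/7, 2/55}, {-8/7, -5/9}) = Union({-8/7, -5/9, 2/55}, Interval(-46/5, -3/2))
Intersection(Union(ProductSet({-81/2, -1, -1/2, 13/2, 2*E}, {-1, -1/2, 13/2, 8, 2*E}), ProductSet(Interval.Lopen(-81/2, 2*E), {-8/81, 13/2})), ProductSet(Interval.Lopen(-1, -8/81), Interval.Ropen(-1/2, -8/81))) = ProductSet({-1/2}, {-1/2})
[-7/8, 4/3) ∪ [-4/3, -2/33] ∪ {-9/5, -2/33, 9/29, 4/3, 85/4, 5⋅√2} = {-9/5, 85/4, 5⋅√2} ∪ [-4/3, 4/3]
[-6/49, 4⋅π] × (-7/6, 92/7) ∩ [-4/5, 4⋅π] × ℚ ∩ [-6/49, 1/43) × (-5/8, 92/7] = [-6/49, 1/43) × (ℚ ∩ (-5/8, 92/7))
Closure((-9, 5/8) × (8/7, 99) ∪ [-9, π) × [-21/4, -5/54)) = ({-9, 5/8} × [8/7, 99]) ∪ ({-9, π} × [-21/4, -5/54]) ∪ ([-9, 5/8] × {8/7, 99}) ∪ ([-9, π] × {-21/4, -5/54}) ∪ ((-9, 5/8) × (8/7, 99)) ∪ ([-9, π) × [-21/4, -5/54))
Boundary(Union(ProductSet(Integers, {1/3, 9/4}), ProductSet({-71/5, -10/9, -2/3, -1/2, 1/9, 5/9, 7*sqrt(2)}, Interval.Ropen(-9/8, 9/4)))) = Union(ProductSet({-71/5, -10/9, -2/3, -1/2, 1/9, 5/9, 7*sqrt(2)}, Interval(-9/8, 9/4)), ProductSet(Integers, {1/3, 9/4}))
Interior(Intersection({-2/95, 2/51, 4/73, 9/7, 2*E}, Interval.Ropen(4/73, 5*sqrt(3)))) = EmptySet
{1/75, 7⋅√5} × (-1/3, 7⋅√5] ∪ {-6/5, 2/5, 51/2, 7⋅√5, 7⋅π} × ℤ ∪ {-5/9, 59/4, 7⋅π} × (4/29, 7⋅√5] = ({-6/5, 2/5, 51/2, 7⋅√5, 7⋅π} × ℤ) ∪ ({-5/9, 59/4, 7⋅π} × (4/29, 7⋅√5]) ∪ ({1/75, 7⋅√5} × (-1/3, 7⋅√5])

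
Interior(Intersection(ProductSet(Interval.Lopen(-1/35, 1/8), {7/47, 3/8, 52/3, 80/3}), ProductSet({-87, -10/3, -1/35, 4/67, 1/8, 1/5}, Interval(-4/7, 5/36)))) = EmptySet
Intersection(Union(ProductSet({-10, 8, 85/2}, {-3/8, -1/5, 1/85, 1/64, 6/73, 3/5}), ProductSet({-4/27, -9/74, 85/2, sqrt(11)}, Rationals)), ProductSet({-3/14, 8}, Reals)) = ProductSet({8}, {-3/8, -1/5, 1/85, 1/64, 6/73, 3/5})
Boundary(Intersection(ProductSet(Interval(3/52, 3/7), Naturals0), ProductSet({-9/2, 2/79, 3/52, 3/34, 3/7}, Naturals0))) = ProductSet({3/52, 3/34, 3/7}, Naturals0)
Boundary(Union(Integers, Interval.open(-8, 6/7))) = Union(Complement(Integers, Interval.open(-8, 6/7)), {6/7})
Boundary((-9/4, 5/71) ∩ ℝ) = {-9/4, 5/71}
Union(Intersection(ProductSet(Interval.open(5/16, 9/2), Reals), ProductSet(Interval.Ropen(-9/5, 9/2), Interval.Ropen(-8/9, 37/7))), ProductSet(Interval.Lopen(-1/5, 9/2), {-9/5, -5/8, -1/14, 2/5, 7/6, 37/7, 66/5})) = Union(ProductSet(Interval.Lopen(-1/5, 9/2), {-9/5, -5/8, -1/14, 2/5, 7/6, 37/7, 66/5}), ProductSet(Interval.open(5/16, 9/2), Interval.Ropen(-8/9, 37/7)))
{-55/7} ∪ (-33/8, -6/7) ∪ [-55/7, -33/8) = [-55/7, -33/8) ∪ (-33/8, -6/7)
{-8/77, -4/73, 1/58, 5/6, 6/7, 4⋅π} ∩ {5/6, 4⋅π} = {5/6, 4⋅π}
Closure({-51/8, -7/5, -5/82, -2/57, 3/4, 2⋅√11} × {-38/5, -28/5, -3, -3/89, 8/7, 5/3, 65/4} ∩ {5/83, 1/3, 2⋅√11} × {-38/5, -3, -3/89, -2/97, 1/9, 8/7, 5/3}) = {2⋅√11} × {-38/5, -3, -3/89, 8/7, 5/3}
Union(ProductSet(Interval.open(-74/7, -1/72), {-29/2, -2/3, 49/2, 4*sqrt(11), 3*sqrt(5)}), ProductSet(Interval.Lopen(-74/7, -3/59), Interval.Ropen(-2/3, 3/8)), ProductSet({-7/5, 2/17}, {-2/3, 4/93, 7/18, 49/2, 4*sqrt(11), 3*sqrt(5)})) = Union(ProductSet({-7/5, 2/17}, {-2/3, 4/93, 7/18, 49/2, 4*sqrt(11), 3*sqrt(5)}), ProductSet(Interval.Lopen(-74/7, -3/59), Interval.Ropen(-2/3, 3/8)), ProductSet(Interval.open(-74/7, -1/72), {-29/2, -2/3, 49/2, 4*sqrt(11), 3*sqrt(5)}))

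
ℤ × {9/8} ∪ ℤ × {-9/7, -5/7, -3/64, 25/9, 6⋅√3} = ℤ × {-9/7, -5/7, -3/64, 9/8, 25/9, 6⋅√3}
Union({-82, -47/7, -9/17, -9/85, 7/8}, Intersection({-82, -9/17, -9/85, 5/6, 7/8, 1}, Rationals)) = {-82, -47/7, -9/17, -9/85, 5/6, 7/8, 1}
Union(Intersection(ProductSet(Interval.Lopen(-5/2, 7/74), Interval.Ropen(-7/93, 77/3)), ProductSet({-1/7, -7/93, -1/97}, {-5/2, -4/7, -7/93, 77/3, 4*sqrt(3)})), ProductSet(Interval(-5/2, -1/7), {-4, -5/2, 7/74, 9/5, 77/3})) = Union(ProductSet({-1/7, -7/93, -1/97}, {-7/93, 4*sqrt(3)}), ProductSet(Interval(-5/2, -1/7), {-4, -5/2, 7/74, 9/5, 77/3}))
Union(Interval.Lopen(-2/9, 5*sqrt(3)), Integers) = Union(Integers, Interval.Lopen(-2/9, 5*sqrt(3)))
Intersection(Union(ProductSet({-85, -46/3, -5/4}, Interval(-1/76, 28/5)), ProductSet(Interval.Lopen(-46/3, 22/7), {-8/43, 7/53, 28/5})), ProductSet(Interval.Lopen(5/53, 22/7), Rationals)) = ProductSet(Interval.Lopen(5/53, 22/7), {-8/43, 7/53, 28/5})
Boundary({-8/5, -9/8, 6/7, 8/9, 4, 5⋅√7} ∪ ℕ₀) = {-8/5, -9/8, 6/7, 8/9, 5⋅√7} ∪ ℕ₀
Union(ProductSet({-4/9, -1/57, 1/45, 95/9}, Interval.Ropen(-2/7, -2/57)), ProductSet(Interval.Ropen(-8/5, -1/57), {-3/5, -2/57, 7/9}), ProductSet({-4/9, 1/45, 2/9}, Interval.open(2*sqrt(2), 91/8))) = Union(ProductSet({-4/9, 1/45, 2/9}, Interval.open(2*sqrt(2), 91/8)), ProductSet({-4/9, -1/57, 1/45, 95/9}, Interval.Ropen(-2/7, -2/57)), ProductSet(Interval.Ropen(-8/5, -1/57), {-3/5, -2/57, 7/9}))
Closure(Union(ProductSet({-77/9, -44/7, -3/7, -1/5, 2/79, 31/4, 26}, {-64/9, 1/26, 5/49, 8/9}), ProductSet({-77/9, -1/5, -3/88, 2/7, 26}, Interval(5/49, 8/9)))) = Union(ProductSet({-77/9, -1/5, -3/88, 2/7, 26}, Interval(5/49, 8/9)), ProductSet({-77/9, -44/7, -3/7, -1/5, 2/79, 31/4, 26}, {-64/9, 1/26, 5/49, 8/9}))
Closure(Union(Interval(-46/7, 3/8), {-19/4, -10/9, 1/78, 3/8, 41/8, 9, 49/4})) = Union({41/8, 9, 49/4}, Interval(-46/7, 3/8))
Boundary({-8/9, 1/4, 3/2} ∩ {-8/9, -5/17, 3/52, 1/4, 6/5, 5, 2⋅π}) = {-8/9, 1/4}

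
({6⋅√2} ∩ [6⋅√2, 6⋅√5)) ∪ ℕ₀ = ℕ₀ ∪ {6⋅√2}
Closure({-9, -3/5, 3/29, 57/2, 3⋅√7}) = {-9, -3/5, 3/29, 57/2, 3⋅√7}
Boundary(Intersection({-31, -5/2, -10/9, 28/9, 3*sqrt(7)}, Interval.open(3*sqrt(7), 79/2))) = EmptySet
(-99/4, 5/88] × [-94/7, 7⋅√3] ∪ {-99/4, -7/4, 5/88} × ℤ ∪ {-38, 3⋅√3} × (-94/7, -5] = ({-99/4, -7/4, 5/88} × ℤ) ∪ ({-38, 3⋅√3} × (-94/7, -5]) ∪ ((-99/4, 5/88] × [-94/7, 7⋅√3])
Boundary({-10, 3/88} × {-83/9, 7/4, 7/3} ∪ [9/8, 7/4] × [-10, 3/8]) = ({-10, 3/88} × {-83/9, 7/4, 7/3}) ∪ ({9/8, 7/4} × [-10, 3/8]) ∪ ([9/8, 7/4] × {-10, 3/8})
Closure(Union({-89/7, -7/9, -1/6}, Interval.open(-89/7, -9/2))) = Union({-7/9, -1/6}, Interval(-89/7, -9/2))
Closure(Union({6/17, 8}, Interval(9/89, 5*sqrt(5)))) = Interval(9/89, 5*sqrt(5))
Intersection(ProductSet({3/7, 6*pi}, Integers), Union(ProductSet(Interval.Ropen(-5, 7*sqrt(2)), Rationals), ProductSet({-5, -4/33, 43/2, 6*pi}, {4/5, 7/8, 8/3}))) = ProductSet({3/7}, Integers)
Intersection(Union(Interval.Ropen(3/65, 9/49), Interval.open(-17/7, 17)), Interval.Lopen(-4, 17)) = Interval.open(-17/7, 17)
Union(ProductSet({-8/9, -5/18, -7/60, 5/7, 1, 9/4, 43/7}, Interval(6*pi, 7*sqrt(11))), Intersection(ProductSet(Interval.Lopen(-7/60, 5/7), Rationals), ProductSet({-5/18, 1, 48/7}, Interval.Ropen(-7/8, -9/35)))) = ProductSet({-8/9, -5/18, -7/60, 5/7, 1, 9/4, 43/7}, Interval(6*pi, 7*sqrt(11)))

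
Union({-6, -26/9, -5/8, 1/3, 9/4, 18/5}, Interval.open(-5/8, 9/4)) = Union({-6, -26/9, 18/5}, Interval(-5/8, 9/4))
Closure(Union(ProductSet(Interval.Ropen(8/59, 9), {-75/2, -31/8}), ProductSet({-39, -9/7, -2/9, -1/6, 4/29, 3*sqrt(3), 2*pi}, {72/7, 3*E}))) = Union(ProductSet({-39, -9/7, -2/9, -1/6, 4/29, 3*sqrt(3), 2*pi}, {72/7, 3*E}), ProductSet(Interval(8/59, 9), {-75/2, -31/8}))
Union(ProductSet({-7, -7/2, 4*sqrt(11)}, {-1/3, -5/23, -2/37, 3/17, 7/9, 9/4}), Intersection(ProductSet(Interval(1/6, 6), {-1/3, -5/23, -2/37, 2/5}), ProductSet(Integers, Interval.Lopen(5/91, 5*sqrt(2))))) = Union(ProductSet({-7, -7/2, 4*sqrt(11)}, {-1/3, -5/23, -2/37, 3/17, 7/9, 9/4}), ProductSet(Range(1, 7, 1), {2/5}))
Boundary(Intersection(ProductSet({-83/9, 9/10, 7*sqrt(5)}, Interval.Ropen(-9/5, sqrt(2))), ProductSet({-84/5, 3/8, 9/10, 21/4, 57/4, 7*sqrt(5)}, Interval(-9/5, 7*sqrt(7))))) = ProductSet({9/10, 7*sqrt(5)}, Interval(-9/5, sqrt(2)))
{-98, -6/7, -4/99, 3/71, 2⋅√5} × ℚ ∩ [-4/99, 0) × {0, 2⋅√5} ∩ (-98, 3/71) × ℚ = {-4/99} × {0}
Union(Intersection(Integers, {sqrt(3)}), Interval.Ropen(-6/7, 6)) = Interval.Ropen(-6/7, 6)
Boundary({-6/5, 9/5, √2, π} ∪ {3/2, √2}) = {-6/5, 3/2, 9/5, √2, π}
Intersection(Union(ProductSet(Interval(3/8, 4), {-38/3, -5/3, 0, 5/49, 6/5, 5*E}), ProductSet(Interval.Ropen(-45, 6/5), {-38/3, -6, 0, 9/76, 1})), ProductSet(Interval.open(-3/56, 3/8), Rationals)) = ProductSet(Interval.open(-3/56, 3/8), {-38/3, -6, 0, 9/76, 1})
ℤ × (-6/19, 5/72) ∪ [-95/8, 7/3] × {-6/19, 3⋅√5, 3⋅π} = (ℤ × (-6/19, 5/72)) ∪ ([-95/8, 7/3] × {-6/19, 3⋅√5, 3⋅π})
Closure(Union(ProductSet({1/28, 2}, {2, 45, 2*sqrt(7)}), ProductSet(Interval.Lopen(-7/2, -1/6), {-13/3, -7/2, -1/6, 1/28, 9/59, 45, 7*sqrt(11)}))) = Union(ProductSet({1/28, 2}, {2, 45, 2*sqrt(7)}), ProductSet(Interval(-7/2, -1/6), {-13/3, -7/2, -1/6, 1/28, 9/59, 45, 7*sqrt(11)}))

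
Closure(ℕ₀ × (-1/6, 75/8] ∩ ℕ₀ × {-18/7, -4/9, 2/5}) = ℕ₀ × {2/5}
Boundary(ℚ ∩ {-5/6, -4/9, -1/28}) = {-5/6, -4/9, -1/28}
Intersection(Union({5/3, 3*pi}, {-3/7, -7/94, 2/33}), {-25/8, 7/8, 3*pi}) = {3*pi}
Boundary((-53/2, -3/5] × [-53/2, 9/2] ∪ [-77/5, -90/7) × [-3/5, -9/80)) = ({-53/2, -3/5} × [-53/2, 9/2]) ∪ ([-53/2, -3/5] × {-53/2, 9/2})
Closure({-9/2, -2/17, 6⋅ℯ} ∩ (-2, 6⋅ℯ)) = {-2/17}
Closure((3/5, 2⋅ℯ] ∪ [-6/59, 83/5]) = [-6/59, 83/5]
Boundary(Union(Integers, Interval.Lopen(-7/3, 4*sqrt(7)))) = Union(Complement(Integers, Interval.open(-7/3, 4*sqrt(7))), {-7/3, 4*sqrt(7)})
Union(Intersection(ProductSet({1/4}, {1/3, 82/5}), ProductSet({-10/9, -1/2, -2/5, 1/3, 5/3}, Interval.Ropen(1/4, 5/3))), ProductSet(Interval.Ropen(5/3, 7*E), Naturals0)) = ProductSet(Interval.Ropen(5/3, 7*E), Naturals0)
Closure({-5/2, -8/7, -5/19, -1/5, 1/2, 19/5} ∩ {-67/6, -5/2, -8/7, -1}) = {-5/2, -8/7}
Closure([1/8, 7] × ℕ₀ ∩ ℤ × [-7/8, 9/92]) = {1, 2, …, 7} × {0}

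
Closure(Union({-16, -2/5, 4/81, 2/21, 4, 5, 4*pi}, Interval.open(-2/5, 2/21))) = Union({-16, 4, 5, 4*pi}, Interval(-2/5, 2/21))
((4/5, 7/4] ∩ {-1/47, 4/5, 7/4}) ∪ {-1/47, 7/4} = {-1/47, 7/4}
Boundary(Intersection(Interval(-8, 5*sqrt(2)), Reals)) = {-8, 5*sqrt(2)}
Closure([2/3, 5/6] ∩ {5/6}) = {5/6}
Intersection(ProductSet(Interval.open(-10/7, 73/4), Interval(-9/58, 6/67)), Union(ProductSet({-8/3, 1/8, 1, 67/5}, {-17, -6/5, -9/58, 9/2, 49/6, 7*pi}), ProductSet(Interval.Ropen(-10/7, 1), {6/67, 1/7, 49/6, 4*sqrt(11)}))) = Union(ProductSet({1/8, 1, 67/5}, {-9/58}), ProductSet(Interval.open(-10/7, 1), {6/67}))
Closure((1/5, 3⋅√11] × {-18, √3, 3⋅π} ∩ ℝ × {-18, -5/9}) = [1/5, 3⋅√11] × {-18}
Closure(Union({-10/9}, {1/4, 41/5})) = {-10/9, 1/4, 41/5}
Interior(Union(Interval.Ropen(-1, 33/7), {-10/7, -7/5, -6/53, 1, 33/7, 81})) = Interval.open(-1, 33/7)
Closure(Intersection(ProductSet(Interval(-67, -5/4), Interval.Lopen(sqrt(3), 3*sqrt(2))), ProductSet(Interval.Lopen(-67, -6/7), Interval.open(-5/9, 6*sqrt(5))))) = Union(ProductSet({-67, -5/4}, Interval(sqrt(3), 3*sqrt(2))), ProductSet(Interval(-67, -5/4), {3*sqrt(2), sqrt(3)}), ProductSet(Interval.Lopen(-67, -5/4), Interval.Lopen(sqrt(3), 3*sqrt(2))))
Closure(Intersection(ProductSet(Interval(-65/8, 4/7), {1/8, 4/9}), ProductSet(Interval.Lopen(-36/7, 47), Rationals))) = ProductSet(Interval(-36/7, 4/7), {1/8, 4/9})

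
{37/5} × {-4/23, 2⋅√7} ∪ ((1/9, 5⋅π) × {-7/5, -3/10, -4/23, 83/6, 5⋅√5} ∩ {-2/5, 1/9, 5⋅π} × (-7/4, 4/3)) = {37/5} × {-4/23, 2⋅√7}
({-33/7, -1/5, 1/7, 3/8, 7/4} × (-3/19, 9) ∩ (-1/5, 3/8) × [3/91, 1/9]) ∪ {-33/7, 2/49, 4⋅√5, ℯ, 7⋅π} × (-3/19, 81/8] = ({1/7} × [3/91, 1/9]) ∪ ({-33/7, 2/49, 4⋅√5, ℯ, 7⋅π} × (-3/19, 81/8])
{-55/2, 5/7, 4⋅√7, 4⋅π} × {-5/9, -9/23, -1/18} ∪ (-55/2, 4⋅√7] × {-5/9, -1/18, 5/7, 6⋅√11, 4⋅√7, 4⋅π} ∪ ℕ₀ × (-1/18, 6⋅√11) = (ℕ₀ × (-1/18, 6⋅√11)) ∪ ({-55/2, 5/7, 4⋅√7, 4⋅π} × {-5/9, -9/23, -1/18}) ∪ ((-55/2, 4⋅√7] × {-5/9, -1/18, 5/7, 6⋅√11, 4⋅√7, 4⋅π})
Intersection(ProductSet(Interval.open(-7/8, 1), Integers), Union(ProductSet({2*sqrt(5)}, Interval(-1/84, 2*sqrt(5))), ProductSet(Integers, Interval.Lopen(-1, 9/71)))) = ProductSet(Range(0, 1, 1), Range(0, 1, 1))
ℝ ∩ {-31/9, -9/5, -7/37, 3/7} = {-31/9, -9/5, -7/37, 3/7}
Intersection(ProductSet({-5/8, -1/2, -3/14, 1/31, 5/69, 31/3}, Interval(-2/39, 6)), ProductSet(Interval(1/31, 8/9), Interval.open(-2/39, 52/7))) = ProductSet({1/31, 5/69}, Interval.Lopen(-2/39, 6))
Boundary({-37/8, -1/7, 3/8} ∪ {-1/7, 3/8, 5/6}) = {-37/8, -1/7, 3/8, 5/6}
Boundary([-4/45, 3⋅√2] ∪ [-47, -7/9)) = {-47, -7/9, -4/45, 3⋅√2}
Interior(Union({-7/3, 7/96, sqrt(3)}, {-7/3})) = EmptySet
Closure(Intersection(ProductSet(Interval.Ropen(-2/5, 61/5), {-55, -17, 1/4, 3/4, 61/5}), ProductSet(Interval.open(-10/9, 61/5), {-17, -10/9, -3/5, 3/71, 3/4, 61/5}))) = ProductSet(Interval(-2/5, 61/5), {-17, 3/4, 61/5})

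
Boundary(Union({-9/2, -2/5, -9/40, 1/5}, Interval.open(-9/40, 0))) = {-9/2, -2/5, -9/40, 0, 1/5}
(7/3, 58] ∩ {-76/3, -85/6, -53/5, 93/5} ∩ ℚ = {93/5}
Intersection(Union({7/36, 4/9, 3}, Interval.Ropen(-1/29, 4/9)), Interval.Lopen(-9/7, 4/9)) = Interval(-1/29, 4/9)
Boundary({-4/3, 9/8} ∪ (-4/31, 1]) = {-4/3, -4/31, 1, 9/8}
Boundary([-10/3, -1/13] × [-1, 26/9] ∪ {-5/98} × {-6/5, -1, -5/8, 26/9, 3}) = ({-5/98} × {-6/5, -1, -5/8, 26/9, 3}) ∪ ({-10/3, -1/13} × [-1, 26/9]) ∪ ([-10/3, -1/13] × {-1, 26/9})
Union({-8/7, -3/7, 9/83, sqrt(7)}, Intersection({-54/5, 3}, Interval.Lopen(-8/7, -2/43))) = {-8/7, -3/7, 9/83, sqrt(7)}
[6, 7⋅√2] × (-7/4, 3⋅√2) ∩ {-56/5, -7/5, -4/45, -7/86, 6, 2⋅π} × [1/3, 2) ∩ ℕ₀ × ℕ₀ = {6} × {1}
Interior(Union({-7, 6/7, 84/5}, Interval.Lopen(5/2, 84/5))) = Interval.open(5/2, 84/5)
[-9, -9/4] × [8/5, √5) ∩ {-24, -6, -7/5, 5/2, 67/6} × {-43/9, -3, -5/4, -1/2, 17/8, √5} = {-6} × {17/8}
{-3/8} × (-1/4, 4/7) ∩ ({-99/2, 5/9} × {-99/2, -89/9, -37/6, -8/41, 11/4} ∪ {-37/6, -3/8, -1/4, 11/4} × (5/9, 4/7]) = {-3/8} × (5/9, 4/7)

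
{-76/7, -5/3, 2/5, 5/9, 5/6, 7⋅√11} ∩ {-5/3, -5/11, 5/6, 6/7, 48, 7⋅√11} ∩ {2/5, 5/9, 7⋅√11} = {7⋅√11}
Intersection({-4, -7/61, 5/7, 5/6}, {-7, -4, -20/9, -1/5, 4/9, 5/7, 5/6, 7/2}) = {-4, 5/7, 5/6}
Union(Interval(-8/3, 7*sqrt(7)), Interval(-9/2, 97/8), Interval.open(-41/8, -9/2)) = Interval.Lopen(-41/8, 7*sqrt(7))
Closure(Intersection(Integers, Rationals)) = Integers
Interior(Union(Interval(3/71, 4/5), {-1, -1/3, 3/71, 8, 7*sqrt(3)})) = Interval.open(3/71, 4/5)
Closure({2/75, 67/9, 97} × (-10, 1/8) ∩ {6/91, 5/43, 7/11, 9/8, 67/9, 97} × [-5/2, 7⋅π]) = {67/9, 97} × [-5/2, 1/8]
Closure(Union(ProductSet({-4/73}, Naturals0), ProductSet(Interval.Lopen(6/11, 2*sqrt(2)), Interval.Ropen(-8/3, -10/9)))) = Union(ProductSet({-4/73}, Union(Complement(Naturals0, Interval.open(-8/3, -10/9)), Naturals0)), ProductSet({6/11, 2*sqrt(2)}, Interval(-8/3, -10/9)), ProductSet(Interval(6/11, 2*sqrt(2)), {-8/3, -10/9}), ProductSet(Interval.Lopen(6/11, 2*sqrt(2)), Interval.Ropen(-8/3, -10/9)))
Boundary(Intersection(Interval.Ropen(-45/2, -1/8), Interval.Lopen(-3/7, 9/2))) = {-3/7, -1/8}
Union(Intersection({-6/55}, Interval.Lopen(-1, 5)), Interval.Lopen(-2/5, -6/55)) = Interval.Lopen(-2/5, -6/55)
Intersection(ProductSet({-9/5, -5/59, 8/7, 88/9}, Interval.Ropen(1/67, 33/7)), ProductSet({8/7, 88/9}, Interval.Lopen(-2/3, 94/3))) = ProductSet({8/7, 88/9}, Interval.Ropen(1/67, 33/7))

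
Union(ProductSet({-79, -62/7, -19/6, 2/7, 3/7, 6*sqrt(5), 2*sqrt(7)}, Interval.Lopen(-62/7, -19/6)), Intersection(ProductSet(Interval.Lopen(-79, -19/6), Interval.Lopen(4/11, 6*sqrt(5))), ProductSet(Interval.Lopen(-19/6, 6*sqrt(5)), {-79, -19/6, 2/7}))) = ProductSet({-79, -62/7, -19/6, 2/7, 3/7, 6*sqrt(5), 2*sqrt(7)}, Interval.Lopen(-62/7, -19/6))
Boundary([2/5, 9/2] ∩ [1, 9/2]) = {1, 9/2}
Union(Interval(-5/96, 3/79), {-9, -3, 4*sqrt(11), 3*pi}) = Union({-9, -3, 4*sqrt(11), 3*pi}, Interval(-5/96, 3/79))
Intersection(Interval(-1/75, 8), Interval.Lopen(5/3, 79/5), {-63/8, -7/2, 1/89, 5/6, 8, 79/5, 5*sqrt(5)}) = {8}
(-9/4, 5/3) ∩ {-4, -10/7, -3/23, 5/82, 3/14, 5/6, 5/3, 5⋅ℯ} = {-10/7, -3/23, 5/82, 3/14, 5/6}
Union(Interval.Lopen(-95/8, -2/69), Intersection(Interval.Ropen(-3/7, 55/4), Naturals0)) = Union(Interval.Lopen(-95/8, -2/69), Range(0, 14, 1))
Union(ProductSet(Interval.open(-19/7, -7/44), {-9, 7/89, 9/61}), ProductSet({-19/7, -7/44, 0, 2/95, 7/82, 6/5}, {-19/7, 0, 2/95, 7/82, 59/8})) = Union(ProductSet({-19/7, -7/44, 0, 2/95, 7/82, 6/5}, {-19/7, 0, 2/95, 7/82, 59/8}), ProductSet(Interval.open(-19/7, -7/44), {-9, 7/89, 9/61}))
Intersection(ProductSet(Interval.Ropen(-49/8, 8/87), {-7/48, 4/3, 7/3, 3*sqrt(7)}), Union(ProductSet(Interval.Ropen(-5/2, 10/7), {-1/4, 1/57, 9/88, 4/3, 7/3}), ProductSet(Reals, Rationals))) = ProductSet(Interval.Ropen(-49/8, 8/87), {-7/48, 4/3, 7/3})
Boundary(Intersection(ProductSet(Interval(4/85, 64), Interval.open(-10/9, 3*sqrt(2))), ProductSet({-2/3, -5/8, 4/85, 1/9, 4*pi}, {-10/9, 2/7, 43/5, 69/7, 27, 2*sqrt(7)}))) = ProductSet({4/85, 1/9, 4*pi}, {2/7})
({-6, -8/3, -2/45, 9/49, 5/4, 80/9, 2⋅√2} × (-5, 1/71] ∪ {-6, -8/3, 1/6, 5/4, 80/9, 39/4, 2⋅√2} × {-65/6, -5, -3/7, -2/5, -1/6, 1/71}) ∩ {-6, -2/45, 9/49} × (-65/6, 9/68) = ({-6} × {-5, -3/7, -2/5, -1/6, 1/71}) ∪ ({-6, -2/45, 9/49} × (-5, 1/71])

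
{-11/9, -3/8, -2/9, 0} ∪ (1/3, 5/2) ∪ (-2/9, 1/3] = {-11/9, -3/8} ∪ [-2/9, 5/2)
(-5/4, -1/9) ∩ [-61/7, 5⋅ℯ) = (-5/4, -1/9)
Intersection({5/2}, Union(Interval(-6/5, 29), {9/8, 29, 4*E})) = {5/2}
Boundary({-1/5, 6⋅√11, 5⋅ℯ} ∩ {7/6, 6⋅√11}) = {6⋅√11}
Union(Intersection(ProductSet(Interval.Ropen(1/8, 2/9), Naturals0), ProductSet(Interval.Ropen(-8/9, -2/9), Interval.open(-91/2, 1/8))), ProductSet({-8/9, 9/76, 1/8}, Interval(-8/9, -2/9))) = ProductSet({-8/9, 9/76, 1/8}, Interval(-8/9, -2/9))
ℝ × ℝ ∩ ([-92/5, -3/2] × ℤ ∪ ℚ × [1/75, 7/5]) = ([-92/5, -3/2] × ℤ) ∪ (ℚ × [1/75, 7/5])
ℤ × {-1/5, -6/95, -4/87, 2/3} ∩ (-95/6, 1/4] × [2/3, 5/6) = {-15, -14, …, 0} × {2/3}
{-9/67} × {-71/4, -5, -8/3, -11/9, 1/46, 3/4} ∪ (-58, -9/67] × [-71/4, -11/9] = ({-9/67} × {-71/4, -5, -8/3, -11/9, 1/46, 3/4}) ∪ ((-58, -9/67] × [-71/4, -11/9])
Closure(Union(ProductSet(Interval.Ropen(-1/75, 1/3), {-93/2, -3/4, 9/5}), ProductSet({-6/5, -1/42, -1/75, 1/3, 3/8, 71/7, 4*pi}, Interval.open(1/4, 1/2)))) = Union(ProductSet({-6/5, -1/42, -1/75, 1/3, 3/8, 71/7, 4*pi}, Interval(1/4, 1/2)), ProductSet(Interval(-1/75, 1/3), {-93/2, -3/4, 9/5}))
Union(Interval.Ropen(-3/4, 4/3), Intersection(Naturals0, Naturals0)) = Union(Interval.Ropen(-3/4, 4/3), Naturals0)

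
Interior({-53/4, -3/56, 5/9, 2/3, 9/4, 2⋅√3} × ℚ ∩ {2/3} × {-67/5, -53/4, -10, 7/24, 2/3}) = ∅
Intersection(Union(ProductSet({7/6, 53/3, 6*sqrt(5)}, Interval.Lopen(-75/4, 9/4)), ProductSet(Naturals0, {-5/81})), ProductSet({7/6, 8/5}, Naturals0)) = ProductSet({7/6}, Range(0, 3, 1))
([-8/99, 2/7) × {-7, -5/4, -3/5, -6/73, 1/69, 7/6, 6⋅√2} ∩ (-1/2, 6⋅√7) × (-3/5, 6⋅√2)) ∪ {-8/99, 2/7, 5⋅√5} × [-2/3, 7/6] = ([-8/99, 2/7) × {-6/73, 1/69, 7/6}) ∪ ({-8/99, 2/7, 5⋅√5} × [-2/3, 7/6])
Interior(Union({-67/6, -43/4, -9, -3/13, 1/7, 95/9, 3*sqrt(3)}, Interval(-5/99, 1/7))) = Interval.open(-5/99, 1/7)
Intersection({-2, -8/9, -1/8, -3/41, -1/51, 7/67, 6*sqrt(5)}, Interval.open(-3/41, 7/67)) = {-1/51}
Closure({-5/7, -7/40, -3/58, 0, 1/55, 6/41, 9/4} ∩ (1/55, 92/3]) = {6/41, 9/4}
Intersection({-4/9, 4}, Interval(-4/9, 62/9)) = {-4/9, 4}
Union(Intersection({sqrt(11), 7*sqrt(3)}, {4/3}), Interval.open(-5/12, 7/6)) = Interval.open(-5/12, 7/6)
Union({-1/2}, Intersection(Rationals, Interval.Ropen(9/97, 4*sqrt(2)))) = Union({-1/2}, Intersection(Interval.Ropen(9/97, 4*sqrt(2)), Rationals))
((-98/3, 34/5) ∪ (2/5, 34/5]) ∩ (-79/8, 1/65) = (-79/8, 1/65)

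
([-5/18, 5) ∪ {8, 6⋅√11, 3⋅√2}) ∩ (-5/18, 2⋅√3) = (-5/18, 2⋅√3)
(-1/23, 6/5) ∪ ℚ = ℚ ∪ [-1/23, 6/5]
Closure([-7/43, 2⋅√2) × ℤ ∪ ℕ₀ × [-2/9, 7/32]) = (ℕ₀ × [-2/9, 7/32]) ∪ ([-7/43, 2⋅√2] × ℤ)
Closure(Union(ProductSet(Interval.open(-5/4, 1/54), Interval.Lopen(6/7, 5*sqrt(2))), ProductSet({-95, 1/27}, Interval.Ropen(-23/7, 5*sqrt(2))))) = Union(ProductSet({-95, 1/27}, Interval(-23/7, 5*sqrt(2))), ProductSet({-5/4, 1/54}, Interval(6/7, 5*sqrt(2))), ProductSet(Interval(-5/4, 1/54), {6/7, 5*sqrt(2)}), ProductSet(Interval.open(-5/4, 1/54), Interval.Lopen(6/7, 5*sqrt(2))))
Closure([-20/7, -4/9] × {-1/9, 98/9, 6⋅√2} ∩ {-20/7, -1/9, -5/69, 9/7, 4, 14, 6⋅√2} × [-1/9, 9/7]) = {-20/7} × {-1/9}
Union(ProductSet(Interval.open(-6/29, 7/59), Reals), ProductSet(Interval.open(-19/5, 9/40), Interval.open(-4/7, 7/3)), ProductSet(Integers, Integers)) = Union(ProductSet(Integers, Integers), ProductSet(Interval.open(-19/5, 9/40), Interval.open(-4/7, 7/3)), ProductSet(Interval.open(-6/29, 7/59), Reals))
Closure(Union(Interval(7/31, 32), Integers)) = Union(Integers, Interval(7/31, 32))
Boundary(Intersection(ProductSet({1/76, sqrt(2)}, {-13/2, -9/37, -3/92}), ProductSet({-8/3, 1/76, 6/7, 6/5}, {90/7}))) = EmptySet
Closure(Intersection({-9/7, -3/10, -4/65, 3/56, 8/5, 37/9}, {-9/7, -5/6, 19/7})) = {-9/7}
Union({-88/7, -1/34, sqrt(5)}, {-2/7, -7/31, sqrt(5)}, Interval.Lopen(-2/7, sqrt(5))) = Union({-88/7}, Interval(-2/7, sqrt(5)))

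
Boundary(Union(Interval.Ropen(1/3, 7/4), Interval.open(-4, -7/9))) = {-4, -7/9, 1/3, 7/4}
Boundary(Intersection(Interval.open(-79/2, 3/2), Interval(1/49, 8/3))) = {1/49, 3/2}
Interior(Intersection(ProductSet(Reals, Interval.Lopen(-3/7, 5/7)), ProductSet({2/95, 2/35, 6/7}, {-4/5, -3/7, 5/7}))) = EmptySet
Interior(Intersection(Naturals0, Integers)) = EmptySet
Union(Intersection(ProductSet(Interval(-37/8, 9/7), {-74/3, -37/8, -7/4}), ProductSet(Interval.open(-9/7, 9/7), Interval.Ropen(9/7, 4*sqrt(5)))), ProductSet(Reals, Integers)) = ProductSet(Reals, Integers)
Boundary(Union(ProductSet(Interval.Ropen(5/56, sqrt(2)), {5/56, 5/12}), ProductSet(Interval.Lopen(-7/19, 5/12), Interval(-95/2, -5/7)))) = Union(ProductSet({-7/19, 5/12}, Interval(-95/2, -5/7)), ProductSet(Interval(-7/19, 5/12), {-95/2, -5/7}), ProductSet(Interval(5/56, sqrt(2)), {5/56, 5/12}))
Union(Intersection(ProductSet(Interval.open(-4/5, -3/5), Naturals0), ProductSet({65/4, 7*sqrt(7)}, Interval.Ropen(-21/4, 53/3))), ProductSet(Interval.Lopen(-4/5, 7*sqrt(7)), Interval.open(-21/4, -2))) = ProductSet(Interval.Lopen(-4/5, 7*sqrt(7)), Interval.open(-21/4, -2))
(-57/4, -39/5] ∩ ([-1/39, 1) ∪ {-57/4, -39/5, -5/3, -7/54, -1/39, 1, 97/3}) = {-39/5}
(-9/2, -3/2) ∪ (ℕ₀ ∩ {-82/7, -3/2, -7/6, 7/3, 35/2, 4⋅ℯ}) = (-9/2, -3/2)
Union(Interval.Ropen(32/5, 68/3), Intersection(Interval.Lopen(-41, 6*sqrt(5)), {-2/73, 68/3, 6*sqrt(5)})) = Union({-2/73}, Interval.Ropen(32/5, 68/3))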